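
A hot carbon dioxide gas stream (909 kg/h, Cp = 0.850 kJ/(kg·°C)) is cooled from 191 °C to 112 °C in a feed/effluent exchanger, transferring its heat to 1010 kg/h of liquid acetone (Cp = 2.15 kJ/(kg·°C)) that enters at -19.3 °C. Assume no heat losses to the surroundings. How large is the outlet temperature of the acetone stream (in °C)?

Heat released by hot stream: Q = 909 × 0.850 × (191 − 112) = 61039 kJ/h
Energy balance on cold side (adiabatic exchanger): Q = ṁ_c·Cp_c·(T_c,out − T_c,in)
T_c,out = -19.3 + 61039/(1010 × 2.15) = 8.8093 °C

T_c,out = 8.81 °C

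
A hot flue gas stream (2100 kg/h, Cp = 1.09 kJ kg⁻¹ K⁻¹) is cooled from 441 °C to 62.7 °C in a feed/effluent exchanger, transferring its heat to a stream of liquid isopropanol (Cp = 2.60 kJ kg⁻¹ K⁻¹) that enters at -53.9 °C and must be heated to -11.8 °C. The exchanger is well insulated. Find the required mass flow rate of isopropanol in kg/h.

Heat released by hot stream: Q = 2100 × 1.09 × (441 − 62.7) = 865930 kJ/h
Energy balance on cold side (adiabatic exchanger): Q = ṁ_c·Cp_c·(T_c,out − T_c,in)
ṁ_c = 865930 / [2.60 × (-11.8 − -53.9)] = 7910.9 kg/h

ṁ_c = 7910 kg/h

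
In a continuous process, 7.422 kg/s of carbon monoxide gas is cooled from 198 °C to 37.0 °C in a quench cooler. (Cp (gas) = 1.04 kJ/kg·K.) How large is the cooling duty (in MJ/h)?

Q_c = 4470 MJ/h

Q = ṁ·Cp·ΔT = 7.422 × 1.04 × (37.0 − 198) = -1242.7 kJ/s
Cooling duty = 4473.9 MJ/h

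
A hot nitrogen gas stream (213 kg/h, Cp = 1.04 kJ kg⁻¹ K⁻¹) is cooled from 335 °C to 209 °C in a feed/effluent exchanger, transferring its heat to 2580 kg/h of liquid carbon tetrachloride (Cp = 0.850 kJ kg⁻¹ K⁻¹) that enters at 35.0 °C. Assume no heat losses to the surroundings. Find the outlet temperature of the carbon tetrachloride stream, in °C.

T_c,out = 47.7 °C

Heat released by hot stream: Q = 213 × 1.04 × (335 − 209) = 27912 kJ/h
Energy balance on cold side (adiabatic exchanger): Q = ṁ_c·Cp_c·(T_c,out − T_c,in)
T_c,out = 35.0 + 27912/(2580 × 0.850) = 47.728 °C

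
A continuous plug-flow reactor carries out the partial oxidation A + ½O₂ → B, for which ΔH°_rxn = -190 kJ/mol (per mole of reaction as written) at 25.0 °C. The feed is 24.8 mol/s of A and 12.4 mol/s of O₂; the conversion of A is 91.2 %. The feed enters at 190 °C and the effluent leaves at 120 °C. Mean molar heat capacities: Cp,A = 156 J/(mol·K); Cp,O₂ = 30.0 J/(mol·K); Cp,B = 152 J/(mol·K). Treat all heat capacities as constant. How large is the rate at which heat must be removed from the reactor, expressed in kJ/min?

Q_out = 278000 kJ/min

Extent of reaction ξ = 0.912 × 24.8 = 22.618 mol/s
Reaction term: ξ·ΔH°_rxn = 22.618 × -190 = -4297.3 kJ/s
Sensible, feed 190→25 °C: -699.73 kJ/s
Outlet flows (mol/s): A 2.1824, O₂ 1.0912, B 22.618
Sensible, products 25→120 °C: 362.05 kJ/s
Q = ΔH = -4635 kJ/s = -4635 kW
Heat removed = 278100 kJ/min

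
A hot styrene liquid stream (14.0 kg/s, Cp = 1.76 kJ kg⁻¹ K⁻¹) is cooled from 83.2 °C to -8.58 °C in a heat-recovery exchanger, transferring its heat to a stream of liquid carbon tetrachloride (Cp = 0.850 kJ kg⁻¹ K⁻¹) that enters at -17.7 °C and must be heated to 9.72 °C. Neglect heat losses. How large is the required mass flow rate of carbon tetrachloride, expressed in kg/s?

Heat released by hot stream: Q = 14.0 × 1.76 × (83.2 − -8.58) = 2261.5 kJ/s
Energy balance on cold side (adiabatic exchanger): Q = ṁ_c·Cp_c·(T_c,out − T_c,in)
ṁ_c = 2261.5 / [0.850 × (9.72 − -17.7)] = 97.029 kg/s

ṁ_c = 97.0 kg/s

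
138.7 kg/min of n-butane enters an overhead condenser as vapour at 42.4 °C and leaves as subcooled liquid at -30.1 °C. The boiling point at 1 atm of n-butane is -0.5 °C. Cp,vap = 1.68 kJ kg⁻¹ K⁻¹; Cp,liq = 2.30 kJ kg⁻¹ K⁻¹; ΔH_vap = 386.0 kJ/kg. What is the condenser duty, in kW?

Q_c = 1220 kW

vapour 42.4→-0.5 °C: -72.072 kJ/kg
condensation at -0.5 °C: -386 kJ/kg
liquid -0.5→-30.1 °C: -68.08 kJ/kg
Δh = -72.072 + -386 + -68.08 = -526.15 kJ/kg
Q = ṁ·Δh = 138.7 kg/min × -526.15 kJ/kg = -72977 kJ/min
|Q| = 1216.3 kW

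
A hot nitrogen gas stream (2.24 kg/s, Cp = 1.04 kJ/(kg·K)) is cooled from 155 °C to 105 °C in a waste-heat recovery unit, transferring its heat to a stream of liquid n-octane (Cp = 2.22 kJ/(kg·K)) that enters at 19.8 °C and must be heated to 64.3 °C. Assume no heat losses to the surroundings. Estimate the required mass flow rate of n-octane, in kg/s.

Heat released by hot stream: Q = 2.24 × 1.04 × (155 − 105) = 116.48 kJ/s
Energy balance on cold side (adiabatic exchanger): Q = ṁ_c·Cp_c·(T_c,out − T_c,in)
ṁ_c = 116.48 / [2.22 × (64.3 − 19.8)] = 1.1791 kg/s

ṁ_c = 1.18 kg/s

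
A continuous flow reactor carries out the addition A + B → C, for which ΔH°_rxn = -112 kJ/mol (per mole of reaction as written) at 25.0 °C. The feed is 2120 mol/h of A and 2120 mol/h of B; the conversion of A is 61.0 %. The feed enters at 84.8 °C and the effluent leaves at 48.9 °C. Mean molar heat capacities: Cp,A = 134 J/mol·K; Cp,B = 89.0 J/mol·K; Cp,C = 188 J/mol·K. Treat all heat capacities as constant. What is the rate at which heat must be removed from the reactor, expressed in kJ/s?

Q_out = 45.2 kJ/s

Extent of reaction ξ = 0.610 × 2120 = 1293.2 mol/h
Reaction term: ξ·ΔH°_rxn = 1293.2 × -112 = -144840 kJ/h
Sensible, feed 84.8→25 °C: -28271 kJ/h
Outlet flows (mol/h): A 826.8, B 826.8, C 1293.2
Sensible, products 25→48.9 °C: 10217 kJ/h
Q = ΔH = -162890 kJ/h = -45.248 kW
Heat removed = 45.248 kJ/s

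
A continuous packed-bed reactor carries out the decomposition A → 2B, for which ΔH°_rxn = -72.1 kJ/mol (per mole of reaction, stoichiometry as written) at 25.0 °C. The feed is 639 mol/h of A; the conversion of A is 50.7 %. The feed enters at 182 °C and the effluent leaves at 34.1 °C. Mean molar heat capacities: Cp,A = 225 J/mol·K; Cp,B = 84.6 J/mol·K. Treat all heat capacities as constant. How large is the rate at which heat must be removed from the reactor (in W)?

Extent of reaction ξ = 0.507 × 639 = 323.97 mol/h
Reaction term: ξ·ΔH°_rxn = 323.97 × -72.1 = -23358 kJ/h
Sensible, feed 182→25 °C: -22573 kJ/h
Outlet flows (mol/h): A 315.03, B 647.95
Sensible, products 25→34.1 °C: 1143.8 kJ/h
Q = ΔH = -44787 kJ/h = -12.441 kW
Heat removed = 12441 W

Q_out = 12400 W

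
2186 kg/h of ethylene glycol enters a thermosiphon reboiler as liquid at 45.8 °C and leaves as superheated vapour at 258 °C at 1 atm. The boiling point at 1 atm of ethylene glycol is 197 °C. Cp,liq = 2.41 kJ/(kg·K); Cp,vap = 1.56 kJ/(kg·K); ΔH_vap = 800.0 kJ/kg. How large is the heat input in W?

liquid 45.8→197 °C: 364.39 kJ/kg
vaporisation at 197 °C: 800 kJ/kg
vapour 197→258 °C: 95.16 kJ/kg
Δh = 364.39 + 800 + 95.16 = 1259.6 kJ/kg
Q = ṁ·Δh = 2186 kg/h × 1259.6 kJ/kg = 2.7534e+06 kJ/h
|Q| = 764.83 kW = 764830 W

Q = 765000 W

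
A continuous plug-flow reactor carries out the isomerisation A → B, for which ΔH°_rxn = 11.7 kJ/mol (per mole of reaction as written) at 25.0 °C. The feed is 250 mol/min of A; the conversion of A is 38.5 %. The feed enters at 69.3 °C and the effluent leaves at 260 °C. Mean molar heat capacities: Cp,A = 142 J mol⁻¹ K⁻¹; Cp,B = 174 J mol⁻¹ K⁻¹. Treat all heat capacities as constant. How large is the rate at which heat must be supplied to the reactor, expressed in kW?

Extent of reaction ξ = 0.385 × 250 = 96.25 mol/min
Reaction term: ξ·ΔH°_rxn = 96.25 × 11.7 = 1126.1 kJ/min
Sensible, feed 69.3→25 °C: -1572.7 kJ/min
Outlet flows (mol/min): A 153.75, B 96.25
Sensible, products 25→260 °C: 9066.3 kJ/min
Q = ΔH = 8619.8 kJ/min = 143.66 kW
Heat supplied = 143.66 kW

Q_in = 144 kW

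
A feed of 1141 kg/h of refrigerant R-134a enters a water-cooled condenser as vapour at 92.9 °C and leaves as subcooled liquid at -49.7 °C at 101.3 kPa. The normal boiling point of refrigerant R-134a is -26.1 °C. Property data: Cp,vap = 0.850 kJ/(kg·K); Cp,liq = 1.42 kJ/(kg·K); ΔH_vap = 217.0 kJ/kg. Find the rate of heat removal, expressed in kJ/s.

Q_c = 111 kJ/s

vapour 92.9→-26.1 °C: -101.15 kJ/kg
condensation at -26.1 °C: -217 kJ/kg
liquid -26.1→-49.7 °C: -33.512 kJ/kg
Δh = -101.15 + -217 + -33.512 = -351.66 kJ/kg
Q = ṁ·Δh = 1141 kg/h × -351.66 kJ/kg = -401250 kJ/h
|Q| = 111.46 kW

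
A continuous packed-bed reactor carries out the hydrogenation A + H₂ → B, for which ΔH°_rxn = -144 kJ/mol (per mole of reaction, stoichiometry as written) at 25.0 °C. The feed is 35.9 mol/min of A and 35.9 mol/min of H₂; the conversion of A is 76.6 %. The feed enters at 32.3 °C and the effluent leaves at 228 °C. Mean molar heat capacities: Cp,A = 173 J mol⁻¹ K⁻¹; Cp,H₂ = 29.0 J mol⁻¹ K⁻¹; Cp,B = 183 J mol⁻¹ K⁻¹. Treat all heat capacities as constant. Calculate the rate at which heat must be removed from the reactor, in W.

Extent of reaction ξ = 0.766 × 35.9 = 27.499 mol/min
Reaction term: ξ·ΔH°_rxn = 27.499 × -144 = -3959.9 kJ/min
Sensible, feed 32.3→25 °C: -52.938 kJ/min
Outlet flows (mol/min): A 8.4006, H₂ 8.4006, B 27.499
Sensible, products 25→228 °C: 1366.1 kJ/min
Q = ΔH = -2646.8 kJ/min = -44.113 kW
Heat removed = 44113 W

Q_out = 44100 W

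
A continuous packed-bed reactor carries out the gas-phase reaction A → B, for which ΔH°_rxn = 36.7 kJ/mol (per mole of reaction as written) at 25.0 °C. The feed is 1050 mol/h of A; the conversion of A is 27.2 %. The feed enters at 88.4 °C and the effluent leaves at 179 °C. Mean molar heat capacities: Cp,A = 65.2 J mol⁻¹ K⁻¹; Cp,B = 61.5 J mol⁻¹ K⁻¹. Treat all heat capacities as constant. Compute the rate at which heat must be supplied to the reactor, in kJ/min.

Extent of reaction ξ = 0.272 × 1050 = 285.6 mol/h
Reaction term: ξ·ΔH°_rxn = 285.6 × 36.7 = 10482 kJ/h
Sensible, feed 88.4→25 °C: -4340.4 kJ/h
Outlet flows (mol/h): A 764.4, B 285.6
Sensible, products 25→179 °C: 10380 kJ/h
Q = ΔH = 16521 kJ/h = 4.5892 kW
Heat supplied = 275.35 kJ/min

Q_in = 275 kJ/min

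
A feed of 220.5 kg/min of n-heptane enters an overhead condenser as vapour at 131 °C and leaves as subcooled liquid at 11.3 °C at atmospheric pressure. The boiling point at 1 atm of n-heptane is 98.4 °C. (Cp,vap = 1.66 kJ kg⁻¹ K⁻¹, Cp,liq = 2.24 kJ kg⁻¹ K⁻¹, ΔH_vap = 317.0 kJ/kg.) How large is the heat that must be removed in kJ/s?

Q_c = 2080 kJ/s

vapour 131→98.4 °C: -54.116 kJ/kg
condensation at 98.4 °C: -317 kJ/kg
liquid 98.4→11.3 °C: -195.1 kJ/kg
Δh = -54.116 + -317 + -195.1 = -566.22 kJ/kg
Q = ṁ·Δh = 220.5 kg/min × -566.22 kJ/kg = -124850 kJ/min
|Q| = 2080.9 kW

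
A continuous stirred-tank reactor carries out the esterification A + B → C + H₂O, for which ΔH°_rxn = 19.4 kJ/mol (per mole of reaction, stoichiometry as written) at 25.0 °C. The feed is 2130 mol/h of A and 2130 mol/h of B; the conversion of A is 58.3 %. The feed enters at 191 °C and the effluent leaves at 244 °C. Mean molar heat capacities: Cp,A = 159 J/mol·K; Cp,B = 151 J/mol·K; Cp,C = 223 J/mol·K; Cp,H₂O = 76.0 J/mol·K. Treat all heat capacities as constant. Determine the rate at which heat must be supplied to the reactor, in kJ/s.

Extent of reaction ξ = 0.583 × 2130 = 1241.8 mol/h
Reaction term: ξ·ΔH°_rxn = 1241.8 × 19.4 = 24091 kJ/h
Sensible, feed 191→25 °C: -109610 kJ/h
Outlet flows (mol/h): A 888.21, B 888.21, C 1241.8, H₂O 1241.8
Sensible, products 25→244 °C: 141610 kJ/h
Q = ΔH = 56095 kJ/h = 15.582 kW
Heat supplied = 15.582 kJ/s

Q_in = 15.6 kJ/s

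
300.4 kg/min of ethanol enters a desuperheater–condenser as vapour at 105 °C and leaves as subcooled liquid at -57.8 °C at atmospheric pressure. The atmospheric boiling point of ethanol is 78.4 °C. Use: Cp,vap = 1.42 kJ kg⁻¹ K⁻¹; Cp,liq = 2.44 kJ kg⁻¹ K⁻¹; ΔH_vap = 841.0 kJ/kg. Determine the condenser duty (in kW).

Q_c = 6060 kW

vapour 105→78.4 °C: -37.772 kJ/kg
condensation at 78.4 °C: -841 kJ/kg
liquid 78.4→-57.8 °C: -332.33 kJ/kg
Δh = -37.772 + -841 + -332.33 = -1211.1 kJ/kg
Q = ṁ·Δh = 300.4 kg/min × -1211.1 kJ/kg = -363810 kJ/min
|Q| = 6063.6 kW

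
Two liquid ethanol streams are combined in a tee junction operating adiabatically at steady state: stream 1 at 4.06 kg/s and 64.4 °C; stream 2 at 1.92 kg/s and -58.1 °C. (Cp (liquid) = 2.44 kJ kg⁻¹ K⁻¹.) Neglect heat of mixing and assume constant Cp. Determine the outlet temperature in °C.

T_out = 25.1 °C

Energy balance with Q = 0: Σ ṁᵢCp,ᵢ(T_out − Tᵢ) = 0
T_out = Σ ṁᵢCp,ᵢTᵢ / Σ ṁᵢCp,ᵢ
      = 365.79 / 14.591 = 25.069 °C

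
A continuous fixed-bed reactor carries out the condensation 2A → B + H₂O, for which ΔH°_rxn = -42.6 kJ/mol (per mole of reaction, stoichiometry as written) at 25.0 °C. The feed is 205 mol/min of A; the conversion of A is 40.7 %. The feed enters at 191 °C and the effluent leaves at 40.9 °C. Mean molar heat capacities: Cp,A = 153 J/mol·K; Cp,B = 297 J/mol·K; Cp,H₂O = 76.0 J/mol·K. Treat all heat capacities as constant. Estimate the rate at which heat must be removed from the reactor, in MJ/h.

Extent of reaction ξ = 0.407 × 205 / 2 = 41.717 mol/min
Reaction term: ξ·ΔH°_rxn = 41.717 × -42.6 = -1777.2 kJ/min
Sensible, feed 191→25 °C: -5206.6 kJ/min
Outlet flows (mol/min): A 121.57, B 41.717, H₂O 41.717
Sensible, products 25→40.9 °C: 543.15 kJ/min
Q = ΔH = -6440.6 kJ/min = -107.34 kW
Heat removed = 386.44 MJ/h

Q_out = 386 MJ/h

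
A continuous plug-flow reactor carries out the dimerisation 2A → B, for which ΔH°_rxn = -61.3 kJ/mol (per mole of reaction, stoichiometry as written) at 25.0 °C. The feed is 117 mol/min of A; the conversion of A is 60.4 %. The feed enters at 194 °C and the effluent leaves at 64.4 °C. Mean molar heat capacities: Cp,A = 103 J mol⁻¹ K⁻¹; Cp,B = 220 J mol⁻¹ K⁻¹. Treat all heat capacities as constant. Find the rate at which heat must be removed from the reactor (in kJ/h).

Extent of reaction ξ = 0.604 × 117 / 2 = 35.334 mol/min
Reaction term: ξ·ΔH°_rxn = 35.334 × -61.3 = -2166 kJ/min
Sensible, feed 194→25 °C: -2036.6 kJ/min
Outlet flows (mol/min): A 46.332, B 35.334
Sensible, products 25→64.4 °C: 494.3 kJ/min
Q = ΔH = -3708.3 kJ/min = -61.805 kW
Heat removed = 222500 kJ/h

Q_out = 222000 kJ/h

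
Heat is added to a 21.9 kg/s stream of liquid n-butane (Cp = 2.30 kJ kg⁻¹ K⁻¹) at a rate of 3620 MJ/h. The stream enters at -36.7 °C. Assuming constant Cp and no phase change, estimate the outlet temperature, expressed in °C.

T_out = -16.7 °C

Q = 3620 MJ/h = 1005.6 kJ/s
ΔT = Q/(ṁ·Cp) = 1005.6/(21.9×2.30) = 19.963 K
T_out = -36.7 + 19.963 = -16.737 °C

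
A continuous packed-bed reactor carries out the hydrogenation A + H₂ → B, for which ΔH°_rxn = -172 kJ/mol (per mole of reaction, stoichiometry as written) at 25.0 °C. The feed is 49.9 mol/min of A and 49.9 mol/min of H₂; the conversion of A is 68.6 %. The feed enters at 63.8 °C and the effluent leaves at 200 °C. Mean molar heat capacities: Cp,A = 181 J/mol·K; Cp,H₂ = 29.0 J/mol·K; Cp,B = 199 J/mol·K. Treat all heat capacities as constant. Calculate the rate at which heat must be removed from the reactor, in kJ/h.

Extent of reaction ξ = 0.686 × 49.9 = 34.231 mol/min
Reaction term: ξ·ΔH°_rxn = 34.231 × -172 = -5887.8 kJ/min
Sensible, feed 63.8→25 °C: -406.59 kJ/min
Outlet flows (mol/min): A 15.669, H₂ 15.669, B 34.231
Sensible, products 25→200 °C: 1767.9 kJ/min
Q = ΔH = -4526.5 kJ/min = -75.441 kW
Heat removed = 271590 kJ/h

Q_out = 272000 kJ/h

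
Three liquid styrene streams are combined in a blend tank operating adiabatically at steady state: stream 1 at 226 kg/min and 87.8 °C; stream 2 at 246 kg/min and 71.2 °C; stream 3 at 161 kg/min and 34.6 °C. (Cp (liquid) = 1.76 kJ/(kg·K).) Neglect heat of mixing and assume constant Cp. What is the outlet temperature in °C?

Energy balance with Q = 0: Σ ṁᵢCp,ᵢ(T_out − Tᵢ) = 0
T_out = Σ ṁᵢCp,ᵢTᵢ / Σ ṁᵢCp,ᵢ
      = 75554 / 1114.1 = 67.818 °C

T_out = 67.8 °C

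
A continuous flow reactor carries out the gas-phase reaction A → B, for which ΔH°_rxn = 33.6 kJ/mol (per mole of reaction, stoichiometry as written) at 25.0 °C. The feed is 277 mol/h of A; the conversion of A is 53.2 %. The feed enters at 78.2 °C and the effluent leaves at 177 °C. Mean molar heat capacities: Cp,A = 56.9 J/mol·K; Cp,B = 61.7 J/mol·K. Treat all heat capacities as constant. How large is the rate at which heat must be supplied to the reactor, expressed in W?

Q_in = 1840 W

Extent of reaction ξ = 0.532 × 277 = 147.36 mol/h
Reaction term: ξ·ΔH°_rxn = 147.36 × 33.6 = 4951.4 kJ/h
Sensible, feed 78.2→25 °C: -838.5 kJ/h
Outlet flows (mol/h): A 129.64, B 147.36
Sensible, products 25→177 °C: 2503.2 kJ/h
Q = ΔH = 6616.2 kJ/h = 1.8378 kW
Heat supplied = 1837.8 W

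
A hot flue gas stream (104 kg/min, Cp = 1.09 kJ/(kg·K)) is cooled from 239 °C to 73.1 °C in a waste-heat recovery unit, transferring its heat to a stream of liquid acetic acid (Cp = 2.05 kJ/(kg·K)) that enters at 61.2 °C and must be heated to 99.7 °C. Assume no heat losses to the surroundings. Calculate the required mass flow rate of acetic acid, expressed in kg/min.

Heat released by hot stream: Q = 104 × 1.09 × (239 − 73.1) = 18806 kJ/min
Energy balance on cold side (adiabatic exchanger): Q = ṁ_c·Cp_c·(T_c,out − T_c,in)
ṁ_c = 18806 / [2.05 × (99.7 − 61.2)] = 238.28 kg/min

ṁ_c = 238 kg/min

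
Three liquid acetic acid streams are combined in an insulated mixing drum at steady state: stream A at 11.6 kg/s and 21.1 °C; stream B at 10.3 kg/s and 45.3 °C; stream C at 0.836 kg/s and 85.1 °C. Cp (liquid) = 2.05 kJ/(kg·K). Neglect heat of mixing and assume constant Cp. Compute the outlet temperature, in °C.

Energy balance with Q = 0: Σ ṁᵢCp,ᵢ(T_out − Tᵢ) = 0
Σ ṁᵢCp,ᵢTᵢ = 11.6×2.05×21.1 + 10.3×2.05×45.3 + 0.836×2.05×85.1 = 1604.1
Σ ṁᵢCp,ᵢ = 11.6×2.05 + 10.3×2.05 + 0.836×2.05 = 46.609
T_out = 1604.1 / 46.609 = 34.417 °C

T_out = 34.4 °C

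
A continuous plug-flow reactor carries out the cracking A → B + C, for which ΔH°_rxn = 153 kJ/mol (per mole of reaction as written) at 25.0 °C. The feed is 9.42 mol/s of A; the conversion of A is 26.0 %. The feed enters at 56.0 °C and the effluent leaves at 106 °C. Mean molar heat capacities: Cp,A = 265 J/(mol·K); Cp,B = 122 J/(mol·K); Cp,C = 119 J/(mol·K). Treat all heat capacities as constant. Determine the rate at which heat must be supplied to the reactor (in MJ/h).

Extent of reaction ξ = 0.260 × 9.42 = 2.4492 mol/s
Reaction term: ξ·ΔH°_rxn = 2.4492 × 153 = 374.73 kJ/s
Sensible, feed 56.0→25 °C: -77.385 kJ/s
Outlet flows (mol/s): A 6.9708, B 2.4492, C 2.4492
Sensible, products 25→106 °C: 197.44 kJ/s
Q = ΔH = 494.78 kJ/s = 494.78 kW
Heat supplied = 1781.2 MJ/h

Q_in = 1780 MJ/h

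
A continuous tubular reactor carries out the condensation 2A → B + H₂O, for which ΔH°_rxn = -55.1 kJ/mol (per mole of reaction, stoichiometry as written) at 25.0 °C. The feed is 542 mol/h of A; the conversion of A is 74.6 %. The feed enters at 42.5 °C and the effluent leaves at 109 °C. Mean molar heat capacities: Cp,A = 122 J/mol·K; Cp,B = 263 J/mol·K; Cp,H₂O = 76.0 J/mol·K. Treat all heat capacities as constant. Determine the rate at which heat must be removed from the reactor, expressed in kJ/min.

Extent of reaction ξ = 0.746 × 542 / 2 = 202.17 mol/h
Reaction term: ξ·ΔH°_rxn = 202.17 × -55.1 = -11139 kJ/h
Sensible, feed 42.5→25 °C: -1157.2 kJ/h
Outlet flows (mol/h): A 137.67, B 202.17, H₂O 202.17
Sensible, products 25→109 °C: 7167.7 kJ/h
Q = ΔH = -5128.8 kJ/h = -1.4247 kW
Heat removed = 85.48 kJ/min

Q_out = 85.5 kJ/min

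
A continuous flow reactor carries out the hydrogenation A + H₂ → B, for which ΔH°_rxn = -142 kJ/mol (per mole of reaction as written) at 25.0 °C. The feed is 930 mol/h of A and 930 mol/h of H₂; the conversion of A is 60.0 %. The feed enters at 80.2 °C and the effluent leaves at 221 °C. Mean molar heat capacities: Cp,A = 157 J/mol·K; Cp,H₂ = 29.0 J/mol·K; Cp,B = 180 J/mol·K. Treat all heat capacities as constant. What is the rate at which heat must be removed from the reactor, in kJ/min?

Q_out = 926 kJ/min

Extent of reaction ξ = 0.600 × 930 = 558 mol/h
Reaction term: ξ·ΔH°_rxn = 558 × -142 = -79236 kJ/h
Sensible, feed 80.2→25 °C: -9548.5 kJ/h
Outlet flows (mol/h): A 372, H₂ 372, B 558
Sensible, products 25→221 °C: 33248 kJ/h
Q = ΔH = -55537 kJ/h = -15.427 kW
Heat removed = 925.61 kJ/min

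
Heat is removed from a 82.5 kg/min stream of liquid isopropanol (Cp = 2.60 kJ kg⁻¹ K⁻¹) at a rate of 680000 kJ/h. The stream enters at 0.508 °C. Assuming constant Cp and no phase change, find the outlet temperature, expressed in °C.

Q = 680000 kJ/h = 11333 kJ/min
ΔT = Q/(ṁ·Cp) = 11333/(82.5×2.60) = 52.836 K
T_out = 0.508 − 52.836 = -52.328 °C

T_out = -52.3 °C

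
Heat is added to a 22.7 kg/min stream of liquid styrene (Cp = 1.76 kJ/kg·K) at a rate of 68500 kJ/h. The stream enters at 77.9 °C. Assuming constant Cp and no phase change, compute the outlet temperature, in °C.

Q = 68500 kJ/h = 1141.7 kJ/min
ΔT = Q/(ṁ·Cp) = 1141.7/(22.7×1.76) = 28.576 K
T_out = 77.9 + 28.576 = 106.48 °C

T_out = 106 °C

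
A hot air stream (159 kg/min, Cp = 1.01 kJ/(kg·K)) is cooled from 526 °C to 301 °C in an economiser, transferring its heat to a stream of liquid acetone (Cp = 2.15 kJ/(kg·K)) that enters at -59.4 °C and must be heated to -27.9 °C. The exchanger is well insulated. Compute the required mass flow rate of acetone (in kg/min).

Heat released by hot stream: Q = 159 × 1.01 × (526 − 301) = 36133 kJ/min
Energy balance on cold side (adiabatic exchanger): Q = ṁ_c·Cp_c·(T_c,out − T_c,in)
ṁ_c = 36133 / [2.15 × (-27.9 − -59.4)] = 533.52 kg/min

ṁ_c = 534 kg/min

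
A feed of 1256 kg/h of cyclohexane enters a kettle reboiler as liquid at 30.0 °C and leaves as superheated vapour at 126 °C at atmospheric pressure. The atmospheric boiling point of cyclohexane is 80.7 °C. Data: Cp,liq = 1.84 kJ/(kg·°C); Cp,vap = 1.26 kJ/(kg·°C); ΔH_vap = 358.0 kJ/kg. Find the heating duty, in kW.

liquid 30.0→80.7 °C: 93.288 kJ/kg
vaporisation at 80.7 °C: 358 kJ/kg
vapour 80.7→126 °C: 57.078 kJ/kg
Δh = 93.288 + 358 + 57.078 = 508.37 kJ/kg
Q = ṁ·Δh = 1256 kg/h × 508.37 kJ/kg = 638510 kJ/h
|Q| = 177.36 kW

Q = 177 kW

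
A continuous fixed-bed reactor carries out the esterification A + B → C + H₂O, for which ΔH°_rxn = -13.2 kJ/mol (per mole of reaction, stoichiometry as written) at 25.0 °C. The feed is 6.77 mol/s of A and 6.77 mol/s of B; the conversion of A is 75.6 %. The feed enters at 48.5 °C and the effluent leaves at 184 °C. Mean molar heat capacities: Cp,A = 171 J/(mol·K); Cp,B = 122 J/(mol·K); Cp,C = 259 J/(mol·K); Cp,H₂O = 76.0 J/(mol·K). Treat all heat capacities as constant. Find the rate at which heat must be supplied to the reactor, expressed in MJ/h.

Extent of reaction ξ = 0.756 × 6.77 = 5.1181 mol/s
Reaction term: ξ·ΔH°_rxn = 5.1181 × -13.2 = -67.559 kJ/s
Sensible, feed 48.5→25 °C: -46.615 kJ/s
Outlet flows (mol/s): A 1.6519, B 1.6519, C 5.1181, H₂O 5.1181
Sensible, products 25→184 °C: 349.57 kJ/s
Q = ΔH = 235.4 kJ/s = 235.4 kW
Heat supplied = 847.44 MJ/h

Q_in = 847 MJ/h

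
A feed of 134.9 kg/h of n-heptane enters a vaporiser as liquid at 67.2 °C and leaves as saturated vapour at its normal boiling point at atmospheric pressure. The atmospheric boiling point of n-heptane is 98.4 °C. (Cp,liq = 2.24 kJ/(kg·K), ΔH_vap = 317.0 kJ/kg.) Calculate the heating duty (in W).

liquid 67.2→98.4 °C: 69.888 kJ/kg
vaporisation at 98.4 °C: 317 kJ/kg
Δh = 69.888 + 317 = 386.89 kJ/kg
Q = ṁ·Δh = 134.9 kg/h × 386.89 kJ/kg = 52191 kJ/h
|Q| = 14.498 kW = 14498 W

Q = 14500 W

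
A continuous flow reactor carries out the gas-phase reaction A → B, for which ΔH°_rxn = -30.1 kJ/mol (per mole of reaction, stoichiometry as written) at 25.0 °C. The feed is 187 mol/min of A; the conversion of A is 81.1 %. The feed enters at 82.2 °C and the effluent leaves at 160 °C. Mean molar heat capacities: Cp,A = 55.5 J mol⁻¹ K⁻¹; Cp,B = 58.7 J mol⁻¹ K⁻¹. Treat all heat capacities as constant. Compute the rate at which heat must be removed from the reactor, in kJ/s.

Q_out = 61.5 kJ/s

Extent of reaction ξ = 0.811 × 187 = 151.66 mol/min
Reaction term: ξ·ΔH°_rxn = 151.66 × -30.1 = -4564.9 kJ/min
Sensible, feed 82.2→25 °C: -593.65 kJ/min
Outlet flows (mol/min): A 35.343, B 151.66
Sensible, products 25→160 °C: 1466.6 kJ/min
Q = ΔH = -3691.9 kJ/min = -61.532 kW
Heat removed = 61.532 kJ/s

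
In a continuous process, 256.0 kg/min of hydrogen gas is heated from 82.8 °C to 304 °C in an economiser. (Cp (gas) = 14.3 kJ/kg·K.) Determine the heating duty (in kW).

Q = ṁ·Cp·ΔT = 256.0 × 14.3 × (304 − 82.8) = 809770 kJ/min
Converting: 809770 / 60 s = 13496 kW

Q = 13500 kW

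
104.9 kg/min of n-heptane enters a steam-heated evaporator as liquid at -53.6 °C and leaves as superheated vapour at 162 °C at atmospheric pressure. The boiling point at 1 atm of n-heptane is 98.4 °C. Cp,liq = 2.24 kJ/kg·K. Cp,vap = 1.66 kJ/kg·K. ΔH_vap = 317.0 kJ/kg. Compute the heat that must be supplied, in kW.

Q = 1330 kW

liquid -53.6→98.4 °C: 340.48 kJ/kg
vaporisation at 98.4 °C: 317 kJ/kg
vapour 98.4→162 °C: 105.58 kJ/kg
Δh = 340.48 + 317 + 105.58 = 763.06 kJ/kg
Q = ṁ·Δh = 104.9 kg/min × 763.06 kJ/kg = 80045 kJ/min
|Q| = 1334.1 kW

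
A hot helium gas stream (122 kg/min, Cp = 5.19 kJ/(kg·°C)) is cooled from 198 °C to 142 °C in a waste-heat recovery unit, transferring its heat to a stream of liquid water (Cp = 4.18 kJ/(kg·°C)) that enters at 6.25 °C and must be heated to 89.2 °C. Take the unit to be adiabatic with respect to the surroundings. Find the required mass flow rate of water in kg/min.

Heat released by hot stream: Q = 122 × 5.19 × (198 − 142) = 35458 kJ/min
Energy balance on cold side (adiabatic exchanger): Q = ṁ_c·Cp_c·(T_c,out − T_c,in)
ṁ_c = 35458 / [4.18 × (89.2 − 6.25)] = 102.26 kg/min

ṁ_c = 102 kg/min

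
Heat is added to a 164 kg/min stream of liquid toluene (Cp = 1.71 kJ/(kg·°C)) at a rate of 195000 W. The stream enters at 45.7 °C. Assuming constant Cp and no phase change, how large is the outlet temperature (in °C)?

Q = 195000 W = 11700 kJ/min
ΔT = Q/(ṁ·Cp) = 11700/(164×1.71) = 41.72 K
T_out = 45.7 + 41.72 = 87.42 °C

T_out = 87.4 °C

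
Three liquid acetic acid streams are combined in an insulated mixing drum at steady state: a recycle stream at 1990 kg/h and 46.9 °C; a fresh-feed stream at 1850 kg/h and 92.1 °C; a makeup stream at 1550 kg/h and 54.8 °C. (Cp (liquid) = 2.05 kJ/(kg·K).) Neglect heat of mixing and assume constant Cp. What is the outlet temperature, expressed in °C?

T_out = 64.7 °C

Adiabatic, steady state ⇒ Σ ṁᵢCp,ᵢ(T_out − Tᵢ) = 0
T_out = Σ ṁᵢCp,ᵢTᵢ / Σ ṁᵢCp,ᵢ
      = 714740 / 11049 = 64.686 °C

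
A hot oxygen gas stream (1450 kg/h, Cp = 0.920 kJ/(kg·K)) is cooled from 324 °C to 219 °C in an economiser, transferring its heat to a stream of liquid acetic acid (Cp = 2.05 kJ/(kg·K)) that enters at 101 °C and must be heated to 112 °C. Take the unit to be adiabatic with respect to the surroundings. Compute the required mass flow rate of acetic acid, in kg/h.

Heat released by hot stream: Q = 1450 × 0.920 × (324 − 219) = 140070 kJ/h
Energy balance on cold side (adiabatic exchanger): Q = ṁ_c·Cp_c·(T_c,out − T_c,in)
ṁ_c = 140070 / [2.05 × (112 − 101)] = 6211.5 kg/h

ṁ_c = 6210 kg/h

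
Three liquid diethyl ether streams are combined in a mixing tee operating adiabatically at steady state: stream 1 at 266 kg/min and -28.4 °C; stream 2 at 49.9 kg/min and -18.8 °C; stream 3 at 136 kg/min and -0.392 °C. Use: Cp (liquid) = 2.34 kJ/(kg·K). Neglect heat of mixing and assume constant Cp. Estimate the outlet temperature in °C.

T_out = -18.9 °C

No heat crosses the boundary, so H_out = H_in.
T_out = Σ ṁᵢCp,ᵢTᵢ / Σ ṁᵢCp,ᵢ
      = -19997 / 1057.4 = -18.911 °C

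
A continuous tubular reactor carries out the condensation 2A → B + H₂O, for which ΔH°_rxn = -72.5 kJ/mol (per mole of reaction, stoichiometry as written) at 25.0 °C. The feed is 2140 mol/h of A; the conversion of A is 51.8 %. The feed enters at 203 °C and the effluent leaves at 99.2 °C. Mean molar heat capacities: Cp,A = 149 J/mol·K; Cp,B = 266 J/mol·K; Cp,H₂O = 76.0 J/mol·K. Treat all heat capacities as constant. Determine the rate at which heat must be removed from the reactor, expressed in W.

Extent of reaction ξ = 0.518 × 2140 / 2 = 554.26 mol/h
Reaction term: ξ·ΔH°_rxn = 554.26 × -72.5 = -40184 kJ/h
Sensible, feed 203→25 °C: -56757 kJ/h
Outlet flows (mol/h): A 1031.5, B 554.26, H₂O 554.26
Sensible, products 25→99.2 °C: 25469 kJ/h
Q = ΔH = -71472 kJ/h = -19.853 kW
Heat removed = 19853 W

Q_out = 19900 W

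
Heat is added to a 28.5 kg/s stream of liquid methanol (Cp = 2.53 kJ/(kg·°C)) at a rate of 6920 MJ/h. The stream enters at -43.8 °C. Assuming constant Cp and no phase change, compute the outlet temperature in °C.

T_out = -17.1 °C

Q = 6920 MJ/h = 1922.2 kJ/s
ΔT = Q/(ṁ·Cp) = 1922.2/(28.5×2.53) = 26.659 K
T_out = -43.8 + 26.659 = -17.141 °C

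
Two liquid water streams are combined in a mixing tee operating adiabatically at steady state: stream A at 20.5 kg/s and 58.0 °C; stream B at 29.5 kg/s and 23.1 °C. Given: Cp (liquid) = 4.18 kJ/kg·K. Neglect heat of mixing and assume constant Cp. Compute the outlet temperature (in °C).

Adiabatic, steady state ⇒ Σ ṁᵢCp,ᵢ(T_out − Tᵢ) = 0
Σ ṁᵢCp,ᵢTᵢ = 20.5×4.18×58.0 + 29.5×4.18×23.1 = 7818.5
Σ ṁᵢCp,ᵢ = 20.5×4.18 + 29.5×4.18 = 209
T_out = 7818.5 / 209 = 37.409 °C

T_out = 37.4 °C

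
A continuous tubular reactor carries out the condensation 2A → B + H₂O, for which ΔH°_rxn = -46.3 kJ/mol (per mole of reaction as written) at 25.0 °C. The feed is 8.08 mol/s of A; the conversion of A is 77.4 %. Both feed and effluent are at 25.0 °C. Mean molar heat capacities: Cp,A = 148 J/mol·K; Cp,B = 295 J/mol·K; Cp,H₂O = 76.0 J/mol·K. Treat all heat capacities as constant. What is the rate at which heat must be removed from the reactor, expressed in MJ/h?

Q_out = 521 MJ/h

Extent of reaction ξ = 0.774 × 8.08 / 2 = 3.127 mol/s
Reaction term: ξ·ΔH°_rxn = 3.127 × -46.3 = -144.78 kJ/s
Q = ΔH = -144.78 kJ/s = -144.78 kW
Heat removed = 521.2 MJ/h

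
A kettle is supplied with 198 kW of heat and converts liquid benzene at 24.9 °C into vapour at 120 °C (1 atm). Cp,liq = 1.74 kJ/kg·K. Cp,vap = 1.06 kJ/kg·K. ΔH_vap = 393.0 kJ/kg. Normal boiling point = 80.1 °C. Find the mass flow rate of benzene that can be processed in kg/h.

Δh = 1.74×(80.1−24.9) + 393.0 + 1.06×(120−80.1) = 531.34 kJ/kg
Q = 198 kW = 198 kJ/s = 712800 kJ/h
ṁ = Q/Δh = 712800 / 531.34 = 1341.5 kg/h

ṁ = 1340 kg/h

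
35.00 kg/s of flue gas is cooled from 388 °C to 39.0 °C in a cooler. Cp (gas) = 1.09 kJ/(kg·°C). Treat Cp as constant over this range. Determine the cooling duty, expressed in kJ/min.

Q = ṁ·Cp·ΔT = 35.00 × 1.09 × (39.0 − 388) = -13314 kJ/s
Cooling duty = 798860 kJ/min

Q_c = 799000 kJ/min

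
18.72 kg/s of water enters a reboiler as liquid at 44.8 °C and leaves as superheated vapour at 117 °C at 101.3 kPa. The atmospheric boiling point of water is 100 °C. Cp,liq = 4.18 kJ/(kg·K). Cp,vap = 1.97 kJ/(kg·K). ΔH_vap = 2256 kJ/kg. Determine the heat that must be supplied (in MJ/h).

liquid 44.8→100 °C: 230.74 kJ/kg
vaporisation at 100 °C: 2256 kJ/kg
vapour 100→117 °C: 33.49 kJ/kg
Δh = 230.74 + 2256 + 33.49 = 2520.2 kJ/kg
Q = ṁ·Δh = 18.72 kg/s × 2520.2 kJ/kg = 47179 kJ/s
|Q| = 47179 kW = 169840 MJ/h

Q = 170000 MJ/h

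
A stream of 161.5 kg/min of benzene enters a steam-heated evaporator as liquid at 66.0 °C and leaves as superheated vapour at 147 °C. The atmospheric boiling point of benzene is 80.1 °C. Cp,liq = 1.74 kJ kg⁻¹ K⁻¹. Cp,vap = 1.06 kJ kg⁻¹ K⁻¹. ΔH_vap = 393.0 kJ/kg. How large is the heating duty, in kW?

Q = 1310 kW

liquid 66.0→80.1 °C: 24.534 kJ/kg
vaporisation at 80.1 °C: 393 kJ/kg
vapour 80.1→147 °C: 70.914 kJ/kg
Δh = 24.534 + 393 + 70.914 = 488.45 kJ/kg
Q = ṁ·Δh = 161.5 kg/min × 488.45 kJ/kg = 78884 kJ/min
|Q| = 1314.7 kW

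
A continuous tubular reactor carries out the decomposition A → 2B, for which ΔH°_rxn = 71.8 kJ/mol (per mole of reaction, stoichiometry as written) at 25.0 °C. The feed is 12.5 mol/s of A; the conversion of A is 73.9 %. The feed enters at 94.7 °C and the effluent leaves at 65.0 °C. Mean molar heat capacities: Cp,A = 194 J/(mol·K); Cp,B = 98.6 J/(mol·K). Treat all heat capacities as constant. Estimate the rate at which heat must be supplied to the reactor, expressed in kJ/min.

Q_in = 35500 kJ/min

Extent of reaction ξ = 0.739 × 12.5 = 9.2375 mol/s
Reaction term: ξ·ΔH°_rxn = 9.2375 × 71.8 = 663.25 kJ/s
Sensible, feed 94.7→25 °C: -169.02 kJ/s
Outlet flows (mol/s): A 3.2625, B 18.475
Sensible, products 25→65.0 °C: 98.182 kJ/s
Q = ΔH = 592.41 kJ/s = 592.41 kW
Heat supplied = 35545 kJ/min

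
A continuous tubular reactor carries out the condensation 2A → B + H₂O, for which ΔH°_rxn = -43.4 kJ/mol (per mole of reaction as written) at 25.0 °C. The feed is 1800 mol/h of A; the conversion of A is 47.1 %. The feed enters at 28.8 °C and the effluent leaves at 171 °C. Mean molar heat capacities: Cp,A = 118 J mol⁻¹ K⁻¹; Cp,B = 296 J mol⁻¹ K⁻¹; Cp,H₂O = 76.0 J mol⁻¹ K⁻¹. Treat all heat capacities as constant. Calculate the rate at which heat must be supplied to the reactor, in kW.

Q_in = 5.62 kW

Extent of reaction ξ = 0.471 × 1800 / 2 = 423.9 mol/h
Reaction term: ξ·ΔH°_rxn = 423.9 × -43.4 = -18397 kJ/h
Sensible, feed 28.8→25 °C: -807.12 kJ/h
Outlet flows (mol/h): A 952.2, B 423.9, H₂O 423.9
Sensible, products 25→171 °C: 39427 kJ/h
Q = ΔH = 20223 kJ/h = 5.6175 kW
Heat supplied = 5.6175 kW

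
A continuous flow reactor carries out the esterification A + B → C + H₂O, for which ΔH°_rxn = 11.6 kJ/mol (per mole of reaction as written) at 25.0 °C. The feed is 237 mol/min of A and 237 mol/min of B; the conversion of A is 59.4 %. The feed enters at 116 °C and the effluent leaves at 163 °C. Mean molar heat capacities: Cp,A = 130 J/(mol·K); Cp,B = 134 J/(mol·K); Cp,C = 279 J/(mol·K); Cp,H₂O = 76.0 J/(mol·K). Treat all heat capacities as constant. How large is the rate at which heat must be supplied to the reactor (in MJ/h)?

Q_in = 380 MJ/h

Extent of reaction ξ = 0.594 × 237 = 140.78 mol/min
Reaction term: ξ·ΔH°_rxn = 140.78 × 11.6 = 1633 kJ/min
Sensible, feed 116→25 °C: -5693.7 kJ/min
Outlet flows (mol/min): A 96.222, B 96.222, C 140.78, H₂O 140.78
Sensible, products 25→163 °C: 10402 kJ/min
Q = ΔH = 6341.6 kJ/min = 105.69 kW
Heat supplied = 380.5 MJ/h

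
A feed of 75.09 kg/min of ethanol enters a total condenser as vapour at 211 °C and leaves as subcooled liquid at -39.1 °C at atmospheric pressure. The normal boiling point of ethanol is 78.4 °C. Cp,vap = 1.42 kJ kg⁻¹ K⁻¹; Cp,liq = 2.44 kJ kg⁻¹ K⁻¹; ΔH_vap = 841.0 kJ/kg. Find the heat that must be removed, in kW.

vapour 211→78.4 °C: -188.29 kJ/kg
condensation at 78.4 °C: -841 kJ/kg
liquid 78.4→-39.1 °C: -286.7 kJ/kg
Δh = -188.29 + -841 + -286.7 = -1316 kJ/kg
Q = ṁ·Δh = 75.09 kg/min × -1316 kJ/kg = -98818 kJ/min
|Q| = 1647 kW

Q_c = 1650 kW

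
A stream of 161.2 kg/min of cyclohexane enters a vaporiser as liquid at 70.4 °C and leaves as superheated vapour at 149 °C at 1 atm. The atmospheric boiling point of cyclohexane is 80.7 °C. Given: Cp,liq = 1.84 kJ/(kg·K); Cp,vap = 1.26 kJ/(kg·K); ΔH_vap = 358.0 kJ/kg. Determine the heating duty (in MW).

Q = 1.24 MW

liquid 70.4→80.7 °C: 18.952 kJ/kg
vaporisation at 80.7 °C: 358 kJ/kg
vapour 80.7→149 °C: 86.058 kJ/kg
Δh = 18.952 + 358 + 86.058 = 463.01 kJ/kg
Q = ṁ·Δh = 161.2 kg/min × 463.01 kJ/kg = 74637 kJ/min
|Q| = 1244 kW = 1.244 MW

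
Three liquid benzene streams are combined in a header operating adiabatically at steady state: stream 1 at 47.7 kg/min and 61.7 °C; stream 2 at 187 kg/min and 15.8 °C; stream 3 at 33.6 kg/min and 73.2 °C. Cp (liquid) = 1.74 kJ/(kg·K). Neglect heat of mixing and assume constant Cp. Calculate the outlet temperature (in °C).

T_out = 31.1 °C

No heat crosses the boundary, so H_out = H_in.
Σ ṁᵢCp,ᵢTᵢ = 47.7×1.74×61.7 + 187×1.74×15.8 + 33.6×1.74×73.2 = 14542
Σ ṁᵢCp,ᵢ = 47.7×1.74 + 187×1.74 + 33.6×1.74 = 466.84
T_out = 14542 / 466.84 = 31.149 °C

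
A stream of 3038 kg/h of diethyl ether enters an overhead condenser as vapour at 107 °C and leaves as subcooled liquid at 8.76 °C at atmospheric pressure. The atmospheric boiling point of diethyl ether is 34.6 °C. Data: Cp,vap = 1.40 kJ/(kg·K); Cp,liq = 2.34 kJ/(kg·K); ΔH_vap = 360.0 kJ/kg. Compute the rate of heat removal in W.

Q_c = 440000 W

vapour 107→34.6 °C: -101.36 kJ/kg
condensation at 34.6 °C: -360 kJ/kg
liquid 34.6→8.76 °C: -60.466 kJ/kg
Δh = -101.36 + -360 + -60.466 = -521.83 kJ/kg
Q = ṁ·Δh = 3038 kg/h × -521.83 kJ/kg = -1.5853e+06 kJ/h
|Q| = 440.36 kW = 440360 W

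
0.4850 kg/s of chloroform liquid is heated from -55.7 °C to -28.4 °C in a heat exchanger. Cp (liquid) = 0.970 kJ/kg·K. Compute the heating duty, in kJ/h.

Q = 46200 kJ/h

Q = ṁ·Cp·ΔT = 0.4850 × 0.970 × (-28.4 − -55.7) = 12.843 kJ/s
Heating duty = 46236 kJ/h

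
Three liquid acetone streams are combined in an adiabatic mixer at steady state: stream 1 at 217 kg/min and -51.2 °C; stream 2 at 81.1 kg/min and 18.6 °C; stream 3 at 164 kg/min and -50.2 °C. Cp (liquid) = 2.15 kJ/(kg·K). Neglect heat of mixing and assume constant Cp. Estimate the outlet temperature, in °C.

No heat crosses the boundary, so H_out = H_in.
Σ ṁᵢCp,ᵢTᵢ = 217×2.15×-51.2 + 81.1×2.15×18.6 + 164×2.15×-50.2 = -38345
Σ ṁᵢCp,ᵢ = 217×2.15 + 81.1×2.15 + 164×2.15 = 993.51
T_out = -38345 / 993.51 = -38.595 °C

T_out = -38.6 °C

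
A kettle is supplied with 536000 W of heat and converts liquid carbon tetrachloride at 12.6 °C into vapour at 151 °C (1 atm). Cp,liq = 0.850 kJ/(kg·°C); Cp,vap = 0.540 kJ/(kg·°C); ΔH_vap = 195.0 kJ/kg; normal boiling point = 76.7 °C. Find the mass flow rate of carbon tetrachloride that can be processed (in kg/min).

ṁ = 111 kg/min

Δh = 0.850×(76.7−12.6) + 195.0 + 0.540×(151−76.7) = 289.61 kJ/kg
Q = 536000 W = 536 kJ/s = 32160 kJ/min
ṁ = Q/Δh = 32160 / 289.61 = 111.05 kg/min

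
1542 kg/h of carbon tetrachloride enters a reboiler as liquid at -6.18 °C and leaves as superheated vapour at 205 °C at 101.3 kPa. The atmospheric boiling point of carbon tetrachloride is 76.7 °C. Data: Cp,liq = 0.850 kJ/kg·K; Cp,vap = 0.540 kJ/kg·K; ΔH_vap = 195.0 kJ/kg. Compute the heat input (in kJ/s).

liquid -6.18→76.7 °C: 70.448 kJ/kg
vaporisation at 76.7 °C: 195 kJ/kg
vapour 76.7→205 °C: 69.282 kJ/kg
Δh = 70.448 + 195 + 69.282 = 334.73 kJ/kg
Q = ṁ·Δh = 1542 kg/h × 334.73 kJ/kg = 516150 kJ/h
|Q| = 143.38 kW

Q = 143 kJ/s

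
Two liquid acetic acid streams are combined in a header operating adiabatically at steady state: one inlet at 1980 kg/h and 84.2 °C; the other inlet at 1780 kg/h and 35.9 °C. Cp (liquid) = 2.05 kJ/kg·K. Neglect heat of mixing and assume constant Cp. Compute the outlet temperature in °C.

Energy balance with Q = 0: Σ ṁᵢCp,ᵢ(T_out − Tᵢ) = 0
T_out = Σ ṁᵢCp,ᵢTᵢ / Σ ṁᵢCp,ᵢ
      = 472770 / 7708 = 61.335 °C

T_out = 61.3 °C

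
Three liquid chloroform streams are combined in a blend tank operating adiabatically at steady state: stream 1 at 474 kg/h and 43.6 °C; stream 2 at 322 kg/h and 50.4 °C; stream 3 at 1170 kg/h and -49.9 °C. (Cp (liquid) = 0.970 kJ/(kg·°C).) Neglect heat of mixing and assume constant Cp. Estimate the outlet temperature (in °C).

Energy balance with Q = 0: Σ ṁᵢCp,ᵢ(T_out − Tᵢ) = 0
Σ ṁᵢCp,ᵢTᵢ = 474×0.970×43.6 + 322×0.970×50.4 + 1170×0.970×-49.9 = -20843
Σ ṁᵢCp,ᵢ = 474×0.970 + 322×0.970 + 1170×0.970 = 1907
T_out = -20843 / 1907 = -10.93 °C

T_out = -10.9 °C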